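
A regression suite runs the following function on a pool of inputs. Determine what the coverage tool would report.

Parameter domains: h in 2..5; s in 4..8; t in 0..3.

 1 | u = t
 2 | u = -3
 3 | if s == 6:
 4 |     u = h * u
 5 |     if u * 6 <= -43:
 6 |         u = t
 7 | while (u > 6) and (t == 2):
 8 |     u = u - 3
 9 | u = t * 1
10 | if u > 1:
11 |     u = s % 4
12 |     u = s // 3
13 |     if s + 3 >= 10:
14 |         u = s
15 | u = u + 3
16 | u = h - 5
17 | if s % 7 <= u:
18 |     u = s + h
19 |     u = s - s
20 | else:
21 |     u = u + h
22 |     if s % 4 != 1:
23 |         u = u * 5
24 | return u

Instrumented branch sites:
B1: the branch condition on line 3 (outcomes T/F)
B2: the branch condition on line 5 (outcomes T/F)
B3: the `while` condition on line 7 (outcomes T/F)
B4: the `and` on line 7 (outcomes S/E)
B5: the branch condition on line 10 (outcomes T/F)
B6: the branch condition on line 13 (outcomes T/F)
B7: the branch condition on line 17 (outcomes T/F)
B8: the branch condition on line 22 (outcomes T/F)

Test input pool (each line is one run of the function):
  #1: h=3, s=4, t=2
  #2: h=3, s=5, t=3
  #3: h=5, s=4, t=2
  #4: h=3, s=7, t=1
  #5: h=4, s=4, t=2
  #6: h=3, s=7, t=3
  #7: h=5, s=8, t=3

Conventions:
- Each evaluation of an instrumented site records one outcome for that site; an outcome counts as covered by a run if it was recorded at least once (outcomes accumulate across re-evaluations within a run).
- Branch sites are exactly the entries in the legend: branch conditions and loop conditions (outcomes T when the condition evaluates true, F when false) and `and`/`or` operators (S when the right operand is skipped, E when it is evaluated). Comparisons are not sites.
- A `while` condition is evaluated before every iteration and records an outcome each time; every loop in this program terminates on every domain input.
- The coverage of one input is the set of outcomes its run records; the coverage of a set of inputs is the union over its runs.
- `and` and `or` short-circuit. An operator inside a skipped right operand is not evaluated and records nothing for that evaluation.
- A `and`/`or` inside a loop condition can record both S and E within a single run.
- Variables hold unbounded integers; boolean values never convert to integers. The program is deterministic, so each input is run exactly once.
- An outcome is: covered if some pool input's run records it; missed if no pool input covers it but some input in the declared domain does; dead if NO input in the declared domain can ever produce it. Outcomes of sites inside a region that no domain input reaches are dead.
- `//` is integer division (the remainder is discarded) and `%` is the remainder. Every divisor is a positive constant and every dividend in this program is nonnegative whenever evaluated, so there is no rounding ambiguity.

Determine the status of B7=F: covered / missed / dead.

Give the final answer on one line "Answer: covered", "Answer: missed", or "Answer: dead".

B7=F is recorded by pool input(s) 1, 2, 3, 4, 5, 6, 7 -> covered

Answer: covered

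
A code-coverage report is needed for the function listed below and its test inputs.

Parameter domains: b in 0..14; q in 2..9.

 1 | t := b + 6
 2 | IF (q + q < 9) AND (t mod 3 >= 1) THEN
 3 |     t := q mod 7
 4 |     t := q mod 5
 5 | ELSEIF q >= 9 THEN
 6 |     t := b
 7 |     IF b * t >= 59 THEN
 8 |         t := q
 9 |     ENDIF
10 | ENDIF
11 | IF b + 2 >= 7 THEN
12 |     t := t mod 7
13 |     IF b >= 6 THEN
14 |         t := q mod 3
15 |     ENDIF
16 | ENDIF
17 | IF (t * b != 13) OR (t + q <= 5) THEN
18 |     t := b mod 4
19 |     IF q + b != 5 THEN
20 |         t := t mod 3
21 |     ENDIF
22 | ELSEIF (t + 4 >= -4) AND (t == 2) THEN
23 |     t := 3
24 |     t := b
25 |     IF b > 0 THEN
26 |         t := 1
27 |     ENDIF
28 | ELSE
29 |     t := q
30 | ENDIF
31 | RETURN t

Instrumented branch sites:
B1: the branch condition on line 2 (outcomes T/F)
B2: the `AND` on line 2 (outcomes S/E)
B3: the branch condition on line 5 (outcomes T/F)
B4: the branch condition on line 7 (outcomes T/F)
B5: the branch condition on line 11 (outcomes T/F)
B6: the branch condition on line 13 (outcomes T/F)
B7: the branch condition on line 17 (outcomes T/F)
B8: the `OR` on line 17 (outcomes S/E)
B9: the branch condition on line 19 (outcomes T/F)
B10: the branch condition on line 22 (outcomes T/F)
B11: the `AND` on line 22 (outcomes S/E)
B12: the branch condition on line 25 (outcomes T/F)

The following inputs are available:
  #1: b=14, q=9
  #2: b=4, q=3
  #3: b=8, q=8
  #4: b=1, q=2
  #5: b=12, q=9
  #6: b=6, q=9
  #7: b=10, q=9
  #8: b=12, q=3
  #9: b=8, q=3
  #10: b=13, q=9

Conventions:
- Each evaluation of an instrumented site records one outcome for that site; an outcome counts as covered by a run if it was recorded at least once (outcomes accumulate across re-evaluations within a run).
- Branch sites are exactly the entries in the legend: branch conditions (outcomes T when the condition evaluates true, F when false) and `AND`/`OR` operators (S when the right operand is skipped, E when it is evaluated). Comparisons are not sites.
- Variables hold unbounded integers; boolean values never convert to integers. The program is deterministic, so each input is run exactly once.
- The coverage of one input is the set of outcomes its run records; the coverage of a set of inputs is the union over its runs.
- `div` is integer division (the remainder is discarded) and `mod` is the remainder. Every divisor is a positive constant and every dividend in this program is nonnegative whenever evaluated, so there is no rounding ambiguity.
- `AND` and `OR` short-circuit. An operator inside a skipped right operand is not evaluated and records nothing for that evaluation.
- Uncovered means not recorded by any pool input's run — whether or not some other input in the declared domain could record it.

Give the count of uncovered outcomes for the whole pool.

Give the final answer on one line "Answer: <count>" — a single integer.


run #1 (b=14, q=9) records B1=F, B2=S, B3=T, B4=T, B5=T, B6=T, B7=T, B8=S, B9=T
run #2 (b=4, q=3) records B1=T, B2=E, B5=F, B7=T, B8=S, B9=T
run #3 (b=8, q=8) records B1=F, B2=S, B3=F, B5=T, B6=T, B7=T, B8=S, B9=T
run #4 (b=1, q=2) records B1=T, B2=E, B5=F, B7=T, B8=S, B9=T
run #5 (b=12, q=9) records B1=F, B2=S, B3=T, B4=T, B5=T, B6=T, B7=T, B8=S, B9=T
run #6 (b=6, q=9) records B1=F, B2=S, B3=T, B4=F, B5=T, B6=T, B7=T, B8=S, B9=T
run #7 (b=10, q=9) records B1=F, B2=S, B3=T, B4=T, B5=T, B6=T, B7=T, B8=S, B9=T
run #8 (b=12, q=3) records B1=F, B2=E, B3=F, B5=T, B6=T, B7=T, B8=S, B9=T
run #9 (b=8, q=3) records B1=T, B2=E, B5=T, B6=T, B7=T, B8=S, B9=T
run #10 (b=13, q=9) records B1=F, B2=S, B3=T, B4=T, B5=T, B6=T, B7=T, B8=S, B9=T
union over the pool: B1=T, B1=F, B2=S, B2=E, B3=T, B3=F, B4=T, B4=F, B5=T, B5=F, B6=T, B7=T, B8=S, B9=T
uncovered (10 of 24): B6=F, B7=F, B8=E, B9=F, B10=T, B10=F, B11=S, B11=E, B12=T, B12=F
Answer: 10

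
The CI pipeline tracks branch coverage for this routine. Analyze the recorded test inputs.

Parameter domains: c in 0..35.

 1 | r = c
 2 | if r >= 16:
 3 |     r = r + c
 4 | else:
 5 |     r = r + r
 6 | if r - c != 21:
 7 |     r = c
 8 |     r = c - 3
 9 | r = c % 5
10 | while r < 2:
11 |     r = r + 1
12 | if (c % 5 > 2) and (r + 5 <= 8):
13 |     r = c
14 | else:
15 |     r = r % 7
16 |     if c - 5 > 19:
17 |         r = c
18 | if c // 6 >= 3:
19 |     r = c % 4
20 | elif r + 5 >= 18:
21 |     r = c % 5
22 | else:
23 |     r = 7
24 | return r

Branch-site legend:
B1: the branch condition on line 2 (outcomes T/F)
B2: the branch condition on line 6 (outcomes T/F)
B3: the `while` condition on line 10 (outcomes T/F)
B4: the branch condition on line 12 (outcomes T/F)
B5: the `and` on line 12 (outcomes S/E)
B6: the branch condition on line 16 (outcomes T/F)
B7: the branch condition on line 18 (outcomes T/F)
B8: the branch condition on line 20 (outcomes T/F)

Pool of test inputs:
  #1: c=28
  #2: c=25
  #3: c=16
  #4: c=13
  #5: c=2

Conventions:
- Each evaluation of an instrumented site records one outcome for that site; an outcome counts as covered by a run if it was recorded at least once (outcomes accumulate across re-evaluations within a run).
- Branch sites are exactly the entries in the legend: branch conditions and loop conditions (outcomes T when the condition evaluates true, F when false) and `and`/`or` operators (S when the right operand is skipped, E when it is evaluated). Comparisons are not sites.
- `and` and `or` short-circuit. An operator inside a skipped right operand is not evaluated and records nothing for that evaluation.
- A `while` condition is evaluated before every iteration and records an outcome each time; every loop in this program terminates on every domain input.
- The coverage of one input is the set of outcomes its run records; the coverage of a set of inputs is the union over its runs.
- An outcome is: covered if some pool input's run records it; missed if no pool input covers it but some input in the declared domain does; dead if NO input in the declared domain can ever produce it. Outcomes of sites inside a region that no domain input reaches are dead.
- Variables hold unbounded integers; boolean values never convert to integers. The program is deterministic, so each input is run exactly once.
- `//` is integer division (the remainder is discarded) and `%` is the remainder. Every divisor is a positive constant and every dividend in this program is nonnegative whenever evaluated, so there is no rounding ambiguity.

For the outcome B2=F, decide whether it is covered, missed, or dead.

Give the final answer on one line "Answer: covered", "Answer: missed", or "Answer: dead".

no pool input records B2=F
but domain input (c=21) does record it -> reachable, so missed

Answer: missed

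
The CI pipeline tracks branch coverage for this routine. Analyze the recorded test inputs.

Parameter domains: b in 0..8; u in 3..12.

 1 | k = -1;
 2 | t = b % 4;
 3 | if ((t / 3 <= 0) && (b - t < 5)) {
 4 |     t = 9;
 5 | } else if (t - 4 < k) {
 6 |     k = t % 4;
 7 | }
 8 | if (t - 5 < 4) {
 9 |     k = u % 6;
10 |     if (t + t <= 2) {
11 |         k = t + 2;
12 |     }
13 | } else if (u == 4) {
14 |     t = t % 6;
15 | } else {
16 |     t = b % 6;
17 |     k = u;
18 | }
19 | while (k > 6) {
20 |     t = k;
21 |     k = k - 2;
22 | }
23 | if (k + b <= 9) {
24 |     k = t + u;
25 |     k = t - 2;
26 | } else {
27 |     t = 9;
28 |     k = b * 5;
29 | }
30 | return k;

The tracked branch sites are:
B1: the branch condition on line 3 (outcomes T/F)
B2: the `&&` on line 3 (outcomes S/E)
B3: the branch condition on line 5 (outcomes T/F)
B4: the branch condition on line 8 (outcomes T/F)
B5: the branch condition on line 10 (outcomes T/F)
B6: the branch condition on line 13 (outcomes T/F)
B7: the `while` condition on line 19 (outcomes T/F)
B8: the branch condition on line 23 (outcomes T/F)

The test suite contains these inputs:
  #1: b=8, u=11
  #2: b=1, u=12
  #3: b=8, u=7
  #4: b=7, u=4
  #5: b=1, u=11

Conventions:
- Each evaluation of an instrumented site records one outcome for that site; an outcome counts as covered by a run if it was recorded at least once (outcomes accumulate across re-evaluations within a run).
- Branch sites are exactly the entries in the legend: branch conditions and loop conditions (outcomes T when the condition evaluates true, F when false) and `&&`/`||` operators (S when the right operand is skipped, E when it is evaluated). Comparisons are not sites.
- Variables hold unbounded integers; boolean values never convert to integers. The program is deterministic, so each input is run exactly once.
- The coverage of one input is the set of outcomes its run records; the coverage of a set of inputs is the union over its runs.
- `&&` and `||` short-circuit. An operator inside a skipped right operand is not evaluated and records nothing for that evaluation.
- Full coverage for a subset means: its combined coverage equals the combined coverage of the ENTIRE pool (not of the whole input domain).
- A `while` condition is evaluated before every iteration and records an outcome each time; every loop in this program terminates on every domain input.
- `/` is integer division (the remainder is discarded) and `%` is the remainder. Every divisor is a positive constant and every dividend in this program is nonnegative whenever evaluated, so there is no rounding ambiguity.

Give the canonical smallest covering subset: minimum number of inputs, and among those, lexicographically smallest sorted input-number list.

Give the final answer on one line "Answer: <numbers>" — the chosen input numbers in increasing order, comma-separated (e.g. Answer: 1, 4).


#1 (b=8, u=11) -> B2->E, B1->F, B3->T, B4->T, B5->T, B7->F, B8->F; covered: B1=F, B2=E, B3=T, B4=T, B5=T, B7=F, B8=F
#2 (b=1, u=12) -> B2->E, B1->T, B4->F, B6->F, B7->T, B7->T, B7->T, B7->F, B8->T; covered: B1=T, B2=E, B4=F, B6=F, B7=T, B7=F, B8=T
#3 (b=8, u=7) -> B2->E, B1->F, B3->T, B4->T, B5->T, B7->F, B8->F; covered: B1=F, B2=E, B3=T, B4=T, B5=T, B7=F, B8=F
#4 (b=7, u=4) -> B2->S, B1->F, B3->F, B4->T, B5->F, B7->F, B8->F; covered: B1=F, B2=S, B3=F, B4=T, B5=F, B7=F, B8=F
#5 (b=1, u=11) -> B2->E, B1->T, B4->F, B6->F, B7->T, B7->T, B7->T, B7->F, B8->T; covered: B1=T, B2=E, B4=F, B6=F, B7=T, B7=F, B8=T
together the pool reaches 15 outcomes: B1=T, B1=F, B2=S, B2=E, B3=T, B3=F, B4=T, B4=F, B5=T, B5=F, B6=F, B7=T, B7=F, B8=T, B8=F
no size-1 subset reaches all 15 outcomes (best union: 7/15)
no size-2 subset reaches all 15 outcomes (best union: 13/15)
the canonical winner is {1, 2, 4}: size 3, full 15-outcome coverage, earliest index list among size-3 covers
Answer: 1, 2, 4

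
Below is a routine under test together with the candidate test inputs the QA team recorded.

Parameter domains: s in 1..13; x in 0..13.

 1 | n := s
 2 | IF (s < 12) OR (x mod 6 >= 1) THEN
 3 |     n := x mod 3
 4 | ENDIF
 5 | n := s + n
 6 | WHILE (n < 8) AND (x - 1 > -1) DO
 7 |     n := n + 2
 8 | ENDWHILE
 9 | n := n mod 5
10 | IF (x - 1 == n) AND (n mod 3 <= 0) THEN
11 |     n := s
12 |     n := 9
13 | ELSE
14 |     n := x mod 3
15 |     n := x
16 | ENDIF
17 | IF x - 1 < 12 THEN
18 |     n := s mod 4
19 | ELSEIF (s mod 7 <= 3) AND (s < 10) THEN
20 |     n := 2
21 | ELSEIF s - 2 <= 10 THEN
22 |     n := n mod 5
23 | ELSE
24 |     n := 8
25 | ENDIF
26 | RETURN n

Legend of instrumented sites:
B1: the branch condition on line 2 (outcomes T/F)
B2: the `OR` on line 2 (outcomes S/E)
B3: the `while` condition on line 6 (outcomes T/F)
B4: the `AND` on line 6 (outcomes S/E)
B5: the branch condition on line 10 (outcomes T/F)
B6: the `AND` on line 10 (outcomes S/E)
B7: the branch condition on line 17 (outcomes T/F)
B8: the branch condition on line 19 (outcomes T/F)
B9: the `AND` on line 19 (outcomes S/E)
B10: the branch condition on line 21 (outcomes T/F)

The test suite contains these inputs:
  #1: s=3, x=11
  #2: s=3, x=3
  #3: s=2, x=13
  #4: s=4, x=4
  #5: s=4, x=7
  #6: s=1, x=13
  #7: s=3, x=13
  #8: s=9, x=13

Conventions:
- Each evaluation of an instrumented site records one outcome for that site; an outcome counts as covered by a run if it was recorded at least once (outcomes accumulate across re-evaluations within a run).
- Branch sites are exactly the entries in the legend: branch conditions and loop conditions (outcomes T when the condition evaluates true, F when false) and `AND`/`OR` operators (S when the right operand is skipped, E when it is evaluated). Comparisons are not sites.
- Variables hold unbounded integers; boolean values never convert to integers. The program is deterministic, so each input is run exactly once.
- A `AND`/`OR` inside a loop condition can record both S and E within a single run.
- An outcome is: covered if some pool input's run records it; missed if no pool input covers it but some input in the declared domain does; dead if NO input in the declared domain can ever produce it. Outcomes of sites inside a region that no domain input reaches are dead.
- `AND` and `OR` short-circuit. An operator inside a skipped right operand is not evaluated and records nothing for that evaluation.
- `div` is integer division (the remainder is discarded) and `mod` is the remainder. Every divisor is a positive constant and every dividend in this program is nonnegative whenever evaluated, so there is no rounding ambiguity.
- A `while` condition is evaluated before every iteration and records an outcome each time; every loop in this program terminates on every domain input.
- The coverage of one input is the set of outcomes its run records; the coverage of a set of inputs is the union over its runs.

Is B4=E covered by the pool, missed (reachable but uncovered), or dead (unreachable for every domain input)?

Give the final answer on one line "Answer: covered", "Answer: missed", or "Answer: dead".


B4=E is recorded by pool input(s) 1, 2, 3, 4, 5, 6, 7 -> covered
Answer: covered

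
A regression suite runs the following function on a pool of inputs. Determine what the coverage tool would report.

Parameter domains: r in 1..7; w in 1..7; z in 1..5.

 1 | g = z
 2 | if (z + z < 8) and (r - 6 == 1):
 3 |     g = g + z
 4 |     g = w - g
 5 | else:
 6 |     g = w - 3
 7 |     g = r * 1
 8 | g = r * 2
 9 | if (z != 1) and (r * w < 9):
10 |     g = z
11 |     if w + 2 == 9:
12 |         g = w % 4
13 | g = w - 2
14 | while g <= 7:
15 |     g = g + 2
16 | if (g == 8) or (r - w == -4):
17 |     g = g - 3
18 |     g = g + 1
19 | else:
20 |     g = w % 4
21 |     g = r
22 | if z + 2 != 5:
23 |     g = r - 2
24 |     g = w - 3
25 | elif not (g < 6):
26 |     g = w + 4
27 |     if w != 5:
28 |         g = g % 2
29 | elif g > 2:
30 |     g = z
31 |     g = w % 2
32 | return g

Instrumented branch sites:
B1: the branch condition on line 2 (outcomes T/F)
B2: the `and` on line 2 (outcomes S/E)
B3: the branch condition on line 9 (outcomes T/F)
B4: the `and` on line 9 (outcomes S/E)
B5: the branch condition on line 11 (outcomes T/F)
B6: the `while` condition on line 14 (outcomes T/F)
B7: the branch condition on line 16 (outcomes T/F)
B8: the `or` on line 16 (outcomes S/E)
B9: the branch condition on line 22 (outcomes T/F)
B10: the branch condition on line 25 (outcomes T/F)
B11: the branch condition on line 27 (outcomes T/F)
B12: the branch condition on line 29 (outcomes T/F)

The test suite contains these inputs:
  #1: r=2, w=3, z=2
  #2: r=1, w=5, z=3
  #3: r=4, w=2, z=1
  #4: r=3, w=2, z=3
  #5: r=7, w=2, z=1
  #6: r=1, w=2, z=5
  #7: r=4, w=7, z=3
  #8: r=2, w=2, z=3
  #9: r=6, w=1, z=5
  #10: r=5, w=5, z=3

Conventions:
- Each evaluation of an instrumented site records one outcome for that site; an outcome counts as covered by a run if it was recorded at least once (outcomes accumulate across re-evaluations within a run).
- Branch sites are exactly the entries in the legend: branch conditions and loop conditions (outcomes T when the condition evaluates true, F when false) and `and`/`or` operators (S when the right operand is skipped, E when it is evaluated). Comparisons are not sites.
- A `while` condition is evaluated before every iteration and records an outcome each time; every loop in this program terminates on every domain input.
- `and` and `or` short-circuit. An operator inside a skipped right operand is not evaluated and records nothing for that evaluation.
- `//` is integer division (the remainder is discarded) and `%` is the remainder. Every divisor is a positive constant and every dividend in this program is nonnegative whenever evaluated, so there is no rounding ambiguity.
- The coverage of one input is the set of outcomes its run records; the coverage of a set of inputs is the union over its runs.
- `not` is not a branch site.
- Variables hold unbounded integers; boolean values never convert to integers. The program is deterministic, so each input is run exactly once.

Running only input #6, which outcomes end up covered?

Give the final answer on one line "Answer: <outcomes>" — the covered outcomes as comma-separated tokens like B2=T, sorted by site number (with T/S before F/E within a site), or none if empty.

Simulating input #6 (r=1, w=2, z=5) step by step:
  B2->S, B1->F, B4->E, B3->T, B5->F, B6->T, B6->T, B6->T, B6->T, B6->F
  B8->S, B7->T, B9->T
collecting distinct outcomes: B1=F, B2=S, B3=T, B4=E, B5=F, B6=T, B6=F, B7=T, B8=S, B9=T

Answer: B1=F, B2=S, B3=T, B4=E, B5=F, B6=T, B6=F, B7=T, B8=S, B9=T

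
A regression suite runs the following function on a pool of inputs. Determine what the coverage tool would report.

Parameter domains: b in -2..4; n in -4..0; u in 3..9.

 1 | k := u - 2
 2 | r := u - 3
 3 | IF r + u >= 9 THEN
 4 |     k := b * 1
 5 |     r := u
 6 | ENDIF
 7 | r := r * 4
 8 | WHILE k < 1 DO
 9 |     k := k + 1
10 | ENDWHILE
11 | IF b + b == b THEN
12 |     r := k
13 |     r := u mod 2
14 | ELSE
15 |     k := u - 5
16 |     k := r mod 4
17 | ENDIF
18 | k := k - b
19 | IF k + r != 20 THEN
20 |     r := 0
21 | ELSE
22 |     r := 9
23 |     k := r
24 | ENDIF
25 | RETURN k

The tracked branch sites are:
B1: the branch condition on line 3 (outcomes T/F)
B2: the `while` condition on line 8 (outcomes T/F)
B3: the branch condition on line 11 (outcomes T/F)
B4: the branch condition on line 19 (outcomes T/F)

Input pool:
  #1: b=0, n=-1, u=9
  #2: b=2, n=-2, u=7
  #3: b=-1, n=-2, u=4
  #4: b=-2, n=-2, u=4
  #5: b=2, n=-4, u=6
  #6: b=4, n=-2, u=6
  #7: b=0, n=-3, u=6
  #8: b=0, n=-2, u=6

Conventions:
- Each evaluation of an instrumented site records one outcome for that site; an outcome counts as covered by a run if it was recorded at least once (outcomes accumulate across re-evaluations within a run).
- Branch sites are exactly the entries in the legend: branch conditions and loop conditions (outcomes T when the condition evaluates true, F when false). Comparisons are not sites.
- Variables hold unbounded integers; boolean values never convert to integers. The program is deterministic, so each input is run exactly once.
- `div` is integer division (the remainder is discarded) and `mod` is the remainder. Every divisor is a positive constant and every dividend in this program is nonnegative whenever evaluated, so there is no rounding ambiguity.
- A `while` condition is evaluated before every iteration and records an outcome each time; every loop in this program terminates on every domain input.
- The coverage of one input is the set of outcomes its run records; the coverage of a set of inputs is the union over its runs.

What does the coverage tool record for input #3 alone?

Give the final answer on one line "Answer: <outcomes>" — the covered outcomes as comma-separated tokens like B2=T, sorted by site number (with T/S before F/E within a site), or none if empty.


Running input #3 (b=-1, n=-2, u=4), event by event:
  B1->F, B2->F, B3->F, B4->T
as a set, this run covers: B1=F, B2=F, B3=F, B4=T
Answer: B1=F, B2=F, B3=F, B4=T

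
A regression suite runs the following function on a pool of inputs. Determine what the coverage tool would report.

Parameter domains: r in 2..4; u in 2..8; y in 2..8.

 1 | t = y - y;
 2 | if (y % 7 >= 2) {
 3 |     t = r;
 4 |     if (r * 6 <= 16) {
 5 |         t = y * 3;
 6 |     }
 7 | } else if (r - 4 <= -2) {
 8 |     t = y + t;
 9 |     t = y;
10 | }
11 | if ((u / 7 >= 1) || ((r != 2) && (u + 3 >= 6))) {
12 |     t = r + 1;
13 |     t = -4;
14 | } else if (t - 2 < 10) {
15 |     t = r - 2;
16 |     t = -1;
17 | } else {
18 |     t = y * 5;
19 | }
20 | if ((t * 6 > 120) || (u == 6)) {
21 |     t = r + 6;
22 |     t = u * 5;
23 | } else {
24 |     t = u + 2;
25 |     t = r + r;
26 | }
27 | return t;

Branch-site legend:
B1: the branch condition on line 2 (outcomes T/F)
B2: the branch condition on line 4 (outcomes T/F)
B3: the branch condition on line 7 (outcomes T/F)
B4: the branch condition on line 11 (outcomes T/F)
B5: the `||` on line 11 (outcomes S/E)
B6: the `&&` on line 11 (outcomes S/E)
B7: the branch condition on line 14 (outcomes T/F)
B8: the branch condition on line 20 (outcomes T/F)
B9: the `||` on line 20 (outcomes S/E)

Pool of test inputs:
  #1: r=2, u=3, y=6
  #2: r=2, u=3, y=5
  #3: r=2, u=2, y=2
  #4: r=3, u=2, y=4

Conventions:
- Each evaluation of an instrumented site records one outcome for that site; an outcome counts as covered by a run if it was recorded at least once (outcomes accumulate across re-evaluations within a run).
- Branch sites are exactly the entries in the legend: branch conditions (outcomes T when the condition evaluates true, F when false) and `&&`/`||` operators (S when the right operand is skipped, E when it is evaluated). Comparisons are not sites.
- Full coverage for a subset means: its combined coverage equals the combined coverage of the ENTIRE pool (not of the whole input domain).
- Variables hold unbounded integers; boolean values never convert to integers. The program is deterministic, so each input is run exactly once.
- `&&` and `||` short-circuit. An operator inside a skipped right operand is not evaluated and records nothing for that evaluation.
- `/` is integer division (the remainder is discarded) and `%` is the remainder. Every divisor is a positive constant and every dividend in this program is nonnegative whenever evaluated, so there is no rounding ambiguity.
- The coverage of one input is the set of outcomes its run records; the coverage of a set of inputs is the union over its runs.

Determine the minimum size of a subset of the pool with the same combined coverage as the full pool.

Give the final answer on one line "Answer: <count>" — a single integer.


input #1 (r=2, u=3, y=6): events B1->T, B2->T, B5->E, B6->S, B4->F, B7->F, B9->S, B8->T; covers B1=T, B2=T, B4=F, B5=E, B6=S, B7=F, B8=T, B9=S
input #2 (r=2, u=3, y=5): events B1->T, B2->T, B5->E, B6->S, B4->F, B7->F, B9->S, B8->T; covers B1=T, B2=T, B4=F, B5=E, B6=S, B7=F, B8=T, B9=S
input #3 (r=2, u=2, y=2): events B1->T, B2->T, B5->E, B6->S, B4->F, B7->T, B9->E, B8->F; covers B1=T, B2=T, B4=F, B5=E, B6=S, B7=T, B8=F, B9=E
input #4 (r=3, u=2, y=4): events B1->T, B2->F, B5->E, B6->E, B4->F, B7->T, B9->E, B8->F; covers B1=T, B2=F, B4=F, B5=E, B6=E, B7=T, B8=F, B9=E
union over all inputs: B1=T, B2=T, B2=F, B4=F, B5=E, B6=S, B6=E, B7=T, B7=F, B8=T, B8=F, B9=S, B9=E (13 outcomes)
checked all size-1 subsets: none covers 13 outcomes (max 8/13)
the canonical winner is {1, 4}: size 2, full 13-outcome coverage, earliest index list among size-2 covers
Answer: 2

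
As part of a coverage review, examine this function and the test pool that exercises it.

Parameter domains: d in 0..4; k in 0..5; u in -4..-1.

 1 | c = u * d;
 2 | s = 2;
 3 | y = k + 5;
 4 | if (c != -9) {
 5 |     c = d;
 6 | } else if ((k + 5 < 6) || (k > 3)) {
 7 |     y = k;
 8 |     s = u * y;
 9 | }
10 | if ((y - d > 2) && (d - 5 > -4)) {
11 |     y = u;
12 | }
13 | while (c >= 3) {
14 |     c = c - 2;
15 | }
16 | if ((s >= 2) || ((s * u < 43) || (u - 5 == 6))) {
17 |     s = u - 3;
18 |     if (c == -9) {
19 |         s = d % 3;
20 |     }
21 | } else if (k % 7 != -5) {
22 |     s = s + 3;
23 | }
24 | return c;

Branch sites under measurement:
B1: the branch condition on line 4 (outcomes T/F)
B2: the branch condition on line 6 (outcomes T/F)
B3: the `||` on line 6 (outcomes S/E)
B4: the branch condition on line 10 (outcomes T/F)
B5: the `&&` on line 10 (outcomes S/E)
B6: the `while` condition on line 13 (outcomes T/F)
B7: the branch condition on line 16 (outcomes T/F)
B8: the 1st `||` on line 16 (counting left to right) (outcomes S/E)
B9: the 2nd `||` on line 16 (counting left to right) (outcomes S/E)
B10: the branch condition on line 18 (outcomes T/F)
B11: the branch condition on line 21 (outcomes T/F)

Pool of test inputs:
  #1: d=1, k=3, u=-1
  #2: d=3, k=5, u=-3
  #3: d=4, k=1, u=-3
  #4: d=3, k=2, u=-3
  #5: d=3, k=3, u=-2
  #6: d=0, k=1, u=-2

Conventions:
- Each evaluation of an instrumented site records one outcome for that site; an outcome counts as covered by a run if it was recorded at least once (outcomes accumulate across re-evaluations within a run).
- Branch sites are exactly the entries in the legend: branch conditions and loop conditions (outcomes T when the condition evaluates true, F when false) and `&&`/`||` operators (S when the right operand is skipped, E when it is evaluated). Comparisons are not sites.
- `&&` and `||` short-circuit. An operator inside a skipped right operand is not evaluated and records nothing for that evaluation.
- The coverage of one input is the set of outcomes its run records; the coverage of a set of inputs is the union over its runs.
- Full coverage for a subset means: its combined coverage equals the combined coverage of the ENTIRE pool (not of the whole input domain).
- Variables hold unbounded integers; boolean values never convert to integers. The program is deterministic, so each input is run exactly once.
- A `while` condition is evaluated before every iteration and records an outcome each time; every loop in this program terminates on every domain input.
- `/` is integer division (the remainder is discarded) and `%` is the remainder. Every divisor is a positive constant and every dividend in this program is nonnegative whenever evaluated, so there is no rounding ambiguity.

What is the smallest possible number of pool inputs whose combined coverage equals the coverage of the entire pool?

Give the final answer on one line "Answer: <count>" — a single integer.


input #1, d=1, k=3, u=-1: outcomes B1=T, B4=F, B5=E, B6=F, B7=T, B8=S, B10=F
input #2, d=3, k=5, u=-3: outcomes B1=F, B2=T, B3=E, B4=F, B5=S, B6=F, B7=F, B8=E, B9=E, B11=T
input #3, d=4, k=1, u=-3: outcomes B1=T, B4=F, B5=S, B6=T, B6=F, B7=T, B8=S, B10=F
input #4, d=3, k=2, u=-3: outcomes B1=F, B2=F, B3=E, B4=T, B5=E, B6=F, B7=T, B8=S, B10=T
input #5, d=3, k=3, u=-2: outcomes B1=T, B4=T, B5=E, B6=T, B6=F, B7=T, B8=S, B10=F
input #6, d=0, k=1, u=-2: outcomes B1=T, B4=F, B5=E, B6=F, B7=T, B8=S, B10=F
the full pool covers 19 outcomes: B1=T, B1=F, B2=T, B2=F, B3=E, B4=T, B4=F, B5=S, B5=E, B6=T, B6=F, B7=T, B7=F, B8=S, B8=E, B9=E, B10=T, B10=F, B11=T
size 1 is not enough: best union over all size-1 subsets is 10/19
size 2 is not enough: best union over all size-2 subsets is 17/19
at size 3, {2, 3, 4} reaches all 19 outcomes; every lexicographically earlier size-3 subset fails
Answer: 3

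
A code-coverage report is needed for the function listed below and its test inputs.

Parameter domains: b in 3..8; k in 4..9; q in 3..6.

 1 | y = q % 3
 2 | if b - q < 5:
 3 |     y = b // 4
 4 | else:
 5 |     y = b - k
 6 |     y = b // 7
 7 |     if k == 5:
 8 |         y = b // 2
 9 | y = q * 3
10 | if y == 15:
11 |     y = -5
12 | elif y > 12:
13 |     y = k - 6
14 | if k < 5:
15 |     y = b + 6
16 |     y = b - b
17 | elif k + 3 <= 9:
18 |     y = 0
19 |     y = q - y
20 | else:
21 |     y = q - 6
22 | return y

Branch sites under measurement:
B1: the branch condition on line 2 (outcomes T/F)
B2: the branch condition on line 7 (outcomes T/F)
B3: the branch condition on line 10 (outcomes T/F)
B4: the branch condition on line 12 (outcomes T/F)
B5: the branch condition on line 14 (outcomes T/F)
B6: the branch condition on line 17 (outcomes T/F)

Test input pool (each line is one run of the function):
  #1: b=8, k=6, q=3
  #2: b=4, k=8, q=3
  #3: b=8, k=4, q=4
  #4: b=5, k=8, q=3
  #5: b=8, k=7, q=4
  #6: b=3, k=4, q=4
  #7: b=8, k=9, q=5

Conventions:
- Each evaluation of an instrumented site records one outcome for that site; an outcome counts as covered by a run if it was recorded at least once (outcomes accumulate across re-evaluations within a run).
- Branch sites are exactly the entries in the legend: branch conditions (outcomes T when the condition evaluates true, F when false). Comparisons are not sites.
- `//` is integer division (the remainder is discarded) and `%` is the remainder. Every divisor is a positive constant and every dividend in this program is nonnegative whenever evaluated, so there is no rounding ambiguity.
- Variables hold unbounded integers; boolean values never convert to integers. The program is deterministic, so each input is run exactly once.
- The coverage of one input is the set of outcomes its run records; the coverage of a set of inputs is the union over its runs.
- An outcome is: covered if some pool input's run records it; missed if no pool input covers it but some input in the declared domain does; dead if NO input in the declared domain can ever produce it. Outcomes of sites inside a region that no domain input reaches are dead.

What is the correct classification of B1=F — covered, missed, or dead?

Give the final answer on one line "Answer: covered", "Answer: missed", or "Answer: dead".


B1=F is recorded by pool input(s) 1 -> covered
Answer: covered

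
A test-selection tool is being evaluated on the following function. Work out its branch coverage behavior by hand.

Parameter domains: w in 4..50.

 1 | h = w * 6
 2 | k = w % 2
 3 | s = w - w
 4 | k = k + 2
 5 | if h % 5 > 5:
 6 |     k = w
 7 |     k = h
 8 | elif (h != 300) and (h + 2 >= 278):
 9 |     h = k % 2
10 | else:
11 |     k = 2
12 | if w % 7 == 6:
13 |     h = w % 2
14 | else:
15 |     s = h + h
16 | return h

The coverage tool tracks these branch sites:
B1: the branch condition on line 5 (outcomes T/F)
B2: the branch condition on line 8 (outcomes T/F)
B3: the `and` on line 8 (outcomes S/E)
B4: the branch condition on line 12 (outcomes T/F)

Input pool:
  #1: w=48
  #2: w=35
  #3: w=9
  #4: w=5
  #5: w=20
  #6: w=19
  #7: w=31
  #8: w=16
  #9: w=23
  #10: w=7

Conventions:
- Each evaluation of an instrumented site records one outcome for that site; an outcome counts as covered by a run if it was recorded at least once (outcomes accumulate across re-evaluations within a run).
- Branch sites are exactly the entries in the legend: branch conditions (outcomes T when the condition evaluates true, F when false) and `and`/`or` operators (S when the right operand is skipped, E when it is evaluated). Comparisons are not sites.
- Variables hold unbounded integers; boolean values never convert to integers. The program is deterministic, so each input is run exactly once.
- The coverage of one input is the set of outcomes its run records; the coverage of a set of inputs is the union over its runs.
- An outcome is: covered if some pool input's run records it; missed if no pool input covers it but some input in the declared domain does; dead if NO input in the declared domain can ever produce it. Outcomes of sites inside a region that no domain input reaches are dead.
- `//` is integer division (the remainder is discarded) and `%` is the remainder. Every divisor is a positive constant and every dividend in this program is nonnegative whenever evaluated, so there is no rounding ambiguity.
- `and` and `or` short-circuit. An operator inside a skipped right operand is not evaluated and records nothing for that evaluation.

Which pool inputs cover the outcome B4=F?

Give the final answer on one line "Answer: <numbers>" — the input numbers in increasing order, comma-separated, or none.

input #1 (w=48): does not record B4=F
input #2 (w=35): records B4=F
input #3 (w=9): records B4=F
input #4 (w=5): records B4=F
input #5 (w=20): does not record B4=F
input #6 (w=19): records B4=F
input #7 (w=31): records B4=F
input #8 (w=16): records B4=F
input #9 (w=23): records B4=F
input #10 (w=7): records B4=F

Answer: 2, 3, 4, 6, 7, 8, 9, 10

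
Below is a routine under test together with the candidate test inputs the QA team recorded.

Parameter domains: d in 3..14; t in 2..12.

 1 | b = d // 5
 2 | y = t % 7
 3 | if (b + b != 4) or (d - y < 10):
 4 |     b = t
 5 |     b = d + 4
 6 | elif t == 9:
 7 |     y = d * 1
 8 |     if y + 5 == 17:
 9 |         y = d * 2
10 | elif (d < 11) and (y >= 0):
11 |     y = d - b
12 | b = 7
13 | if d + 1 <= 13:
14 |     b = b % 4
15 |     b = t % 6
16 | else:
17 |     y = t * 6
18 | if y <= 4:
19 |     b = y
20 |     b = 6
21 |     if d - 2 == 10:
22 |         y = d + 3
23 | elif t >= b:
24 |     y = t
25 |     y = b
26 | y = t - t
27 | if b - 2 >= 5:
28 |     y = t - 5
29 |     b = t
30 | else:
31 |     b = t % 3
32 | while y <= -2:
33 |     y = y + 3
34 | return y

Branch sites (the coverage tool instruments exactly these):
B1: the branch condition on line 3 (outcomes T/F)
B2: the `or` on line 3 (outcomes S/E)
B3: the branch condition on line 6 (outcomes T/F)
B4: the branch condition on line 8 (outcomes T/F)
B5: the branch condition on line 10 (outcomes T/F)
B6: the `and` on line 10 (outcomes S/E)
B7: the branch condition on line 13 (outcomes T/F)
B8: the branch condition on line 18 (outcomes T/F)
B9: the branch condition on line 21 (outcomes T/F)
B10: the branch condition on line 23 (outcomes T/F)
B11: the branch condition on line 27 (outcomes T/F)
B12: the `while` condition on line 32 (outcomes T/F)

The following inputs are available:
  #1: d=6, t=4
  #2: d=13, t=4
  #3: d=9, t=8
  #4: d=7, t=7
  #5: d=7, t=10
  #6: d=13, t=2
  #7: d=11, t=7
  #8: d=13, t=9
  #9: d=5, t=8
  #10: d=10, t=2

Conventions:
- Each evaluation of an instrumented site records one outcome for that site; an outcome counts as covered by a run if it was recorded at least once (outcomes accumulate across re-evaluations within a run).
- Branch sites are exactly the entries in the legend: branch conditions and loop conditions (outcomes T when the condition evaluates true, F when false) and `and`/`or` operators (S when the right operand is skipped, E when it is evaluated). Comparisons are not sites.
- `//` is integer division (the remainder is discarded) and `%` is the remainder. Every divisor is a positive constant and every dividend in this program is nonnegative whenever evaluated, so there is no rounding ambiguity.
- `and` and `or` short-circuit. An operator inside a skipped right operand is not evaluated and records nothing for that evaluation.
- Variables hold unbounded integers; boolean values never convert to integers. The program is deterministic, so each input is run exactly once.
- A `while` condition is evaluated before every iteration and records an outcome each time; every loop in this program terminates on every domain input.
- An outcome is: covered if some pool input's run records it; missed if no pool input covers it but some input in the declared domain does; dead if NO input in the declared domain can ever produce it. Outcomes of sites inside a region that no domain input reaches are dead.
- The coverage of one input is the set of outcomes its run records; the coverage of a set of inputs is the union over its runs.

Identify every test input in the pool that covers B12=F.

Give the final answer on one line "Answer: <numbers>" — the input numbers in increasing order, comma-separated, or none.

input #1 (d=6, t=4): produces B12=F
input #2 (d=13, t=4): produces B12=F
input #3 (d=9, t=8): produces B12=F
input #4 (d=7, t=7): produces B12=F
input #5 (d=7, t=10): produces B12=F
input #6 (d=13, t=2): produces B12=F
input #7 (d=11, t=7): produces B12=F
input #8 (d=13, t=9): produces B12=F
input #9 (d=5, t=8): produces B12=F
input #10 (d=10, t=2): produces B12=F

Answer: 1, 2, 3, 4, 5, 6, 7, 8, 9, 10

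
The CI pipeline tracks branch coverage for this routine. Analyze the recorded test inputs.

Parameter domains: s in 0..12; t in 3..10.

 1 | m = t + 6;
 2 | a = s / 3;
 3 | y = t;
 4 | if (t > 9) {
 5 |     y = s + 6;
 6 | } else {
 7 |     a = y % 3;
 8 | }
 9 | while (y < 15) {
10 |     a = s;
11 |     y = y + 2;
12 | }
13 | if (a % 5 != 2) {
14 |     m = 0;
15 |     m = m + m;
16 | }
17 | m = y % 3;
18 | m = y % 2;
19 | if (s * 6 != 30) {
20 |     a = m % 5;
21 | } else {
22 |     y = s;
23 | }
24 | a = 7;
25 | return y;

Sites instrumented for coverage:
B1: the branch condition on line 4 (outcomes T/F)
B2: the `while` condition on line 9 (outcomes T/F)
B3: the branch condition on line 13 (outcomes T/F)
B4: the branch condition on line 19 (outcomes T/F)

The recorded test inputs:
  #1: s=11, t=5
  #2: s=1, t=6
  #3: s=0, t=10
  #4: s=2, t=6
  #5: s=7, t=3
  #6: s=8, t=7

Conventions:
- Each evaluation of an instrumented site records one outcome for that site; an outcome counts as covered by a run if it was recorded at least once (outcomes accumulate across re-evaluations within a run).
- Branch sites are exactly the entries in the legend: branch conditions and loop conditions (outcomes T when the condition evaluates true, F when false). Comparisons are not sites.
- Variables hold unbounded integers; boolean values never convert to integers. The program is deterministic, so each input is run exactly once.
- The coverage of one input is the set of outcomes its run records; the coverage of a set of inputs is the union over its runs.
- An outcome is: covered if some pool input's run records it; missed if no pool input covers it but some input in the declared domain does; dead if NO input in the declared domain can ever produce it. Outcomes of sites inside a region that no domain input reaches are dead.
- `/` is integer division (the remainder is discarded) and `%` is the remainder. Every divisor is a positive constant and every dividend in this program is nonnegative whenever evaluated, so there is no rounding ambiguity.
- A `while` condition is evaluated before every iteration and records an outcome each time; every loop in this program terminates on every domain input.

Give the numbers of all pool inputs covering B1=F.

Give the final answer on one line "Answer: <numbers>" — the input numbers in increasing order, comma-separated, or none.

input #1 (s=11, t=5): produces B1=F
input #2 (s=1, t=6): produces B1=F
input #3 (s=0, t=10): does not produce B1=F
input #4 (s=2, t=6): produces B1=F
input #5 (s=7, t=3): produces B1=F
input #6 (s=8, t=7): produces B1=F

Answer: 1, 2, 4, 5, 6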